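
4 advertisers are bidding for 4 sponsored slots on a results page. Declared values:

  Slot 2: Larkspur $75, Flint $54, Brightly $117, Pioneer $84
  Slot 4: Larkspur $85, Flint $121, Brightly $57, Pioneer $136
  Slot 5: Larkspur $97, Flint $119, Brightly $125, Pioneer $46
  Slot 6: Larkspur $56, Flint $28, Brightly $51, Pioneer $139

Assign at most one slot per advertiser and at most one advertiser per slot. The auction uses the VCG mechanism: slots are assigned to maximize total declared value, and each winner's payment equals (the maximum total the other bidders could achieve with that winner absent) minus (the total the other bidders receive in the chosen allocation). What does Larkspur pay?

Larkspur pays $8.

Efficient allocation: Larkspur→Slot 5 ($97), Flint→Slot 4 ($121), Brightly→Slot 2 ($117), Pioneer→Slot 6 ($139); total welfare W = $474.
Larkspur receives Slot 5 at value $97, so the others get W − 97 = $377.
Without Larkspur: best allocation of the remaining 3 bidders over all 4 slots is Flint→Slot 4 ($121), Brightly→Slot 5 ($125), Pioneer→Slot 6 ($139), total $385.
VCG payment = (others' best without Larkspur) − (others' welfare with Larkspur) = 385 − 377 = $8.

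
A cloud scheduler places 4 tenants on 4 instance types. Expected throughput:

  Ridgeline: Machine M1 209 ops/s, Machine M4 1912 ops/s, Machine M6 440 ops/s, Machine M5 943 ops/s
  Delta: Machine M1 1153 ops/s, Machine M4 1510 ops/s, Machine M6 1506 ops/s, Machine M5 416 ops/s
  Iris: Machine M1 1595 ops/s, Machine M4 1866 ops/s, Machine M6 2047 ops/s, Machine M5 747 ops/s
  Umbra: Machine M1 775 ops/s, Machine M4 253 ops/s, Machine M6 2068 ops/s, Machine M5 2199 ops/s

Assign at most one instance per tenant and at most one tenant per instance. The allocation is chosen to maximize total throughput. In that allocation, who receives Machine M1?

Delta receives Machine M1.

Treat this as an assignment problem: match each tenant to one instance.
Optimal: Ridgeline→Machine M4 (1912 ops/s), Delta→Machine M1 (1153 ops/s), Iris→Machine M6 (2047 ops/s), Umbra→Machine M5 (2199 ops/s) — total 1912+1153+2047+2199 = 7311 ops/s.
Column-greedy (each instance in turn goes to its best remaining tenant) gives 5991 ops/s, worse by 1320.
Next-best assignment: Ridgeline→Machine M4, Delta→Machine M6, Iris→Machine M1, Umbra→Machine M5 = 7212 ops/s.
Delta's own top instance is Machine M4 (1510 ops/s), but forcing Delta→Machine M4 and reassigning the rest optimally gives only 6116 ops/s — worse by 1195.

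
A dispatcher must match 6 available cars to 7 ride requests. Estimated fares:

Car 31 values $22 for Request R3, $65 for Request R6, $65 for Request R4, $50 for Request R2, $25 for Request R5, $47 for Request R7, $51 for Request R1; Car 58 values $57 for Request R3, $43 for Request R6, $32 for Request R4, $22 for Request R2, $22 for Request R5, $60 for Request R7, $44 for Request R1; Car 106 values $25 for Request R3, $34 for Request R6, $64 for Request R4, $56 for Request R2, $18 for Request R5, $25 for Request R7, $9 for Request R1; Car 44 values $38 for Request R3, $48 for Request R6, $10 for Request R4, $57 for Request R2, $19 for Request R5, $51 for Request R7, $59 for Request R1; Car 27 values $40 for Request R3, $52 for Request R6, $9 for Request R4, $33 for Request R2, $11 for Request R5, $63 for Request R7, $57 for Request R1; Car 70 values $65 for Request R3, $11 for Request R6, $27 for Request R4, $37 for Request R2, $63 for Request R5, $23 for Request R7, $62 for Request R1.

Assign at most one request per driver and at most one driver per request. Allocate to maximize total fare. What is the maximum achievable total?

Optimal: Car 31→Request R6 ($65), Car 58→Request R3 ($57), Car 106→Request R4 ($64), Car 44→Request R1 ($59), Car 27→Request R7 ($63), Car 70→Request R5 ($63) — total 65+57+64+59+63+63 = $371.
Row-greedy (each driver in turn takes its best remaining request) gives $351, worse by 20.
No other one-to-one assignment exceeds $371.

Maximum total: $371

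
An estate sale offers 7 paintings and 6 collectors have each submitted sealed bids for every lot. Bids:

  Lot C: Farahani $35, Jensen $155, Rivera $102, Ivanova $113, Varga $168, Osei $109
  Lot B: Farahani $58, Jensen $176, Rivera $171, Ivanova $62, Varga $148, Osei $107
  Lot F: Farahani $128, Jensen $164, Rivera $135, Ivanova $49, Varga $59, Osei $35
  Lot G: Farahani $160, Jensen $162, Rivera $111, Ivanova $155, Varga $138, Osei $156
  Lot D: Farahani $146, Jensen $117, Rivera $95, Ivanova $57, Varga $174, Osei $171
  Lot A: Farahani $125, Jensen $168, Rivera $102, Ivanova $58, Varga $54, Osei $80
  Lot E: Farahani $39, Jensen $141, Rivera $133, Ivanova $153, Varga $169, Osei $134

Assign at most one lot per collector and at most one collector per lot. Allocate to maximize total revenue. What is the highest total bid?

Max total: $991

This is a one-to-one assignment (maximum-weight bipartite matching).
Optimal: Farahani→Lot G ($160), Jensen→Lot A ($168), Rivera→Lot B ($171), Ivanova→Lot E ($153), Varga→Lot C ($168), Osei→Lot D ($171) — total 160+168+171+153+168+171 = $991.
Max-entry greedy (repeatedly take the single best remaining cell) gives $907, worse by 84.
Every other assignment is strictly worse.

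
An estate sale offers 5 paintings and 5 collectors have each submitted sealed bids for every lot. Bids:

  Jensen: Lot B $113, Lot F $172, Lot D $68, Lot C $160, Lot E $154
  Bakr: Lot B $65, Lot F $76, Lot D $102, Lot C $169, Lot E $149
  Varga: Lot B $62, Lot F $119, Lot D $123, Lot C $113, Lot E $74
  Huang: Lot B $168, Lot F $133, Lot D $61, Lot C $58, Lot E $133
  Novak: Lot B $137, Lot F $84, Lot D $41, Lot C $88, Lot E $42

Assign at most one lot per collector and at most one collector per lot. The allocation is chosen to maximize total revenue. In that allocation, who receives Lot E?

Optimal: Jensen→Lot F ($172), Bakr→Lot C ($169), Varga→Lot D ($123), Huang→Lot E ($133), Novak→Lot B ($137) — total 172+169+123+133+137 = $734.
Column-greedy (each lot in turn goes to its best remaining collector) gives $674, worse by 60.
Next-best assignment: Jensen→Lot E, Bakr→Lot C, Varga→Lot D, Huang→Lot F, Novak→Lot B = $716.
Huang's own top lot is Lot B ($168), but forcing Huang→Lot B and reassigning the rest optimally gives only $700 — worse by 34.

Huang receives Lot E.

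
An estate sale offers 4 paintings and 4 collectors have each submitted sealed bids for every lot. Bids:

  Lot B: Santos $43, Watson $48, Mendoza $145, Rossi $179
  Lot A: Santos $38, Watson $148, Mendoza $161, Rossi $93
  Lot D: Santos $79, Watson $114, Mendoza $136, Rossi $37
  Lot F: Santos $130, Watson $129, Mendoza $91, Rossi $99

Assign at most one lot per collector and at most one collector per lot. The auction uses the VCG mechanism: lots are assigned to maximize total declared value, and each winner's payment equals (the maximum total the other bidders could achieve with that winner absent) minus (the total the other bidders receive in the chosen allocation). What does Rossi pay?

Rossi pays $9.

Efficient allocation: Santos→Lot F ($130), Watson→Lot A ($148), Mendoza→Lot D ($136), Rossi→Lot B ($179); total welfare W = $593.
Rossi receives Lot B at value $179, so the others get W − 179 = $414.
Without Rossi: best allocation of the remaining 3 bidders over all 4 lots is Santos→Lot F ($130), Watson→Lot A ($148), Mendoza→Lot B ($145), total $423.
VCG payment = (others' best without Rossi) − (others' welfare with Rossi) = 423 − 414 = $9.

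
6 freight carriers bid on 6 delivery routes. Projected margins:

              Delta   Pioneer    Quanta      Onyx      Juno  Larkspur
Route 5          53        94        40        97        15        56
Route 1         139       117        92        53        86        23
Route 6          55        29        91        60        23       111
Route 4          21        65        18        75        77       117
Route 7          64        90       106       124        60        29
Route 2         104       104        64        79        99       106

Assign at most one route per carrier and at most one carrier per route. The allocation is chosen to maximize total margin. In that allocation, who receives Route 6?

Quanta receives Route 6.

Treat this as an assignment problem: match each carrier to one route.
Optimal: Delta→Route 1 ($139k), Pioneer→Route 5 ($94k), Quanta→Route 6 ($91k), Onyx→Route 7 ($124k), Juno→Route 2 ($99k), Larkspur→Route 4 ($117k) — total 139+94+91+124+99+117 = $664k.
Next-best assignment: Delta→Route 1, Pioneer→Route 2, Quanta→Route 7, Onyx→Route 5, Juno→Route 4, Larkspur→Route 6 = $634k.
Quanta's own top route is Route 7 ($106k), but forcing Quanta→Route 7 and reassigning the rest optimally gives only $634k — worse by 30.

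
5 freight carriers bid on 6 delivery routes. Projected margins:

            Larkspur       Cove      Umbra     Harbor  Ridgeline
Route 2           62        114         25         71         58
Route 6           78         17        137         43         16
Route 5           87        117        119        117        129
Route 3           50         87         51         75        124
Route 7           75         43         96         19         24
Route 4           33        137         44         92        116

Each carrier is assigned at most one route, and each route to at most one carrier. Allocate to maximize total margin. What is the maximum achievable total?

Maximum total: $590k

Optimal: Larkspur→Route 7 ($75k), Cove→Route 4 ($137k), Umbra→Route 6 ($137k), Harbor→Route 5 ($117k), Ridgeline→Route 3 ($124k) — total 75+137+137+117+124 = $590k.
Max-entry greedy (repeatedly take the single best remaining cell) gives $553k, worse by 37.
No other one-to-one assignment exceeds $590k.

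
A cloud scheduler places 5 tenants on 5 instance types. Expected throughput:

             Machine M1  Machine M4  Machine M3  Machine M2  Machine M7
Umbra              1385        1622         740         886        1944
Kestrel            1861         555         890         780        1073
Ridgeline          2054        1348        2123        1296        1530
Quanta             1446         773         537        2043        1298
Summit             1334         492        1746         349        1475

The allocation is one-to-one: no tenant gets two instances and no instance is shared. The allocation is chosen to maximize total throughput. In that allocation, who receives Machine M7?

Optimal: Umbra→Machine M4 (1622 ops/s), Kestrel→Machine M1 (1861 ops/s), Ridgeline→Machine M3 (2123 ops/s), Quanta→Machine M2 (2043 ops/s), Summit→Machine M7 (1475 ops/s) — total 1622+1861+2123+2043+1475 = 9124 ops/s.
Swapping Umbra↔Kestrel (Umbra→Machine M1 1385 ops/s, Kestrel→Machine M4 555 ops/s) loses 1543.
Every other assignment is strictly worse.
Summit's own top instance is Machine M3 (1746 ops/s), but forcing Summit→Machine M3 and reassigning the rest optimally gives only 8942 ops/s — worse by 182.

Summit receives Machine M7.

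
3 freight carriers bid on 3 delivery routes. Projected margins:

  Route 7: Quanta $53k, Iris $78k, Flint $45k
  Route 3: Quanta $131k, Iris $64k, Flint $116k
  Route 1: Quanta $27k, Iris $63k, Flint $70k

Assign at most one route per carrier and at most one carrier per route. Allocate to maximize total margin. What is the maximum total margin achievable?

This is the linear assignment problem.
Optimal: Quanta→Route 3 ($131k), Iris→Route 7 ($78k), Flint→Route 1 ($70k) — total 131+78+70 = $279k.
Next-best assignment: Quanta→Route 3, Iris→Route 1, Flint→Route 7 = $239k.

Maximum total: $279k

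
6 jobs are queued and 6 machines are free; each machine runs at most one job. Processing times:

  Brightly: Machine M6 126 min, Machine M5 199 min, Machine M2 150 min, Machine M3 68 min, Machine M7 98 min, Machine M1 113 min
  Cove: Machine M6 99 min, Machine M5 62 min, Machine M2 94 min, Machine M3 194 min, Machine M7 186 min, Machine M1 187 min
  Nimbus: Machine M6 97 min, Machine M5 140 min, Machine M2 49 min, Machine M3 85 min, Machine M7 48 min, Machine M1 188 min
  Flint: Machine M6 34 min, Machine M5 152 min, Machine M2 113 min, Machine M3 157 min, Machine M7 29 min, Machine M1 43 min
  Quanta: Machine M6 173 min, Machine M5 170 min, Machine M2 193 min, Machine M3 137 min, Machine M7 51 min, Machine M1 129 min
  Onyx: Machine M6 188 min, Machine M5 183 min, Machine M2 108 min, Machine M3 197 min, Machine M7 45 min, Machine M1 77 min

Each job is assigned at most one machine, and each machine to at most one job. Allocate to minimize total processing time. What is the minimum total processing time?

Minimum total: 341 min

Optimal: Brightly→Machine M3 (68 min), Cove→Machine M5 (62 min), Nimbus→Machine M2 (49 min), Flint→Machine M6 (34 min), Quanta→Machine M7 (51 min), Onyx→Machine M1 (77 min) — total 68+62+49+34+51+77 = 341 min.
Row-greedy (each job in turn takes its cheapest remaining machine) gives 449 min, worse by 108.
Next-best assignment: Brightly→Machine M3, Cove→Machine M5, Nimbus→Machine M2, Flint→Machine M6, Quanta→Machine M1, Onyx→Machine M7 = 387 min.
No other one-to-one assignment undercuts 341 min.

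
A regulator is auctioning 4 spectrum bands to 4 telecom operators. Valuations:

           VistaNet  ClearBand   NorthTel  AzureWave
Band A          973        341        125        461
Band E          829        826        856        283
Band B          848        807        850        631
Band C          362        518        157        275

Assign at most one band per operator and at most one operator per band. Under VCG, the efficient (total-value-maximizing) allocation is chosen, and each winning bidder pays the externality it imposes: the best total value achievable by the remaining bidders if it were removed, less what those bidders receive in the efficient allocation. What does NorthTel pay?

NorthTel pays $308M.

Efficient allocation: VistaNet→Band A ($973M), ClearBand→Band C ($518M), NorthTel→Band E ($856M), AzureWave→Band B ($631M); total welfare W = $2978M.
NorthTel receives Band E at value $856M, so the others get W − 856 = $2122M.
Without NorthTel: best allocation of the remaining 3 bidders over all 4 bands is VistaNet→Band A ($973M), ClearBand→Band E ($826M), AzureWave→Band B ($631M), total $2430M.
VCG payment = (others' best without NorthTel) − (others' welfare with NorthTel) = 2430 − 2122 = $308M.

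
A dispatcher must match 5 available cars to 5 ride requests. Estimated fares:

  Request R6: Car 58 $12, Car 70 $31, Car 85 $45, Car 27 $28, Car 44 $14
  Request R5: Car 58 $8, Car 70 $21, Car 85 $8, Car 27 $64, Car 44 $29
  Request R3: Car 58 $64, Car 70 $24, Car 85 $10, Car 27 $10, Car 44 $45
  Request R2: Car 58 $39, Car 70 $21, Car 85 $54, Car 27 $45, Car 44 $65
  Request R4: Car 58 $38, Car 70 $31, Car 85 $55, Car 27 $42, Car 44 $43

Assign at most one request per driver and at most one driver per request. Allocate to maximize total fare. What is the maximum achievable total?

Maximum total: $279

Optimal: Car 58→Request R3 ($64), Car 70→Request R6 ($31), Car 85→Request R4 ($55), Car 27→Request R5 ($64), Car 44→Request R2 ($65) — total 64+31+55+64+65 = $279.
Column-greedy (each request in turn goes to its best remaining driver) gives $269, worse by 10.
No other one-to-one assignment exceeds $279.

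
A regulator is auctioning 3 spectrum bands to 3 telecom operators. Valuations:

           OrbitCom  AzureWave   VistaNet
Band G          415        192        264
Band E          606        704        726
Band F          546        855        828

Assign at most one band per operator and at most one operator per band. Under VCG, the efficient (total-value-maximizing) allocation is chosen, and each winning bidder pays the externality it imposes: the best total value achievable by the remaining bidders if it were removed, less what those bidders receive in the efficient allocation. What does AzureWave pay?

AzureWave pays $293M.

Efficient allocation: OrbitCom→Band G ($415M), AzureWave→Band F ($855M), VistaNet→Band E ($726M); total welfare W = $1996M.
AzureWave receives Band F at value $855M, so the others get W − 855 = $1141M.
Without AzureWave: best allocation of the remaining 2 bidders over all 3 bands is OrbitCom→Band E ($606M), VistaNet→Band F ($828M), total $1434M.
VCG payment = (others' best without AzureWave) − (others' welfare with AzureWave) = 1434 − 1141 = $293M.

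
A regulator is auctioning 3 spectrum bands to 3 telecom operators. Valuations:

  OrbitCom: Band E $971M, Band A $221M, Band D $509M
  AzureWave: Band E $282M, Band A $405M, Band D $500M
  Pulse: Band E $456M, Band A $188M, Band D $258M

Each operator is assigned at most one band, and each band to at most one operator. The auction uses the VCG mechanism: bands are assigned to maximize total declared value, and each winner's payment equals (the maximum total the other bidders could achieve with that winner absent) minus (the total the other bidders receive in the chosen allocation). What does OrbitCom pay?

OrbitCom pays $268M.

Efficient allocation: OrbitCom→Band E ($971M), AzureWave→Band D ($500M), Pulse→Band A ($188M); total welfare W = $1659M.
OrbitCom receives Band E at value $971M, so the others get W − 971 = $688M.
Without OrbitCom: best allocation of the remaining 2 bidders over all 3 bands is AzureWave→Band D ($500M), Pulse→Band E ($456M), total $956M.
VCG payment = (others' best without OrbitCom) − (others' welfare with OrbitCom) = 956 − 688 = $268M.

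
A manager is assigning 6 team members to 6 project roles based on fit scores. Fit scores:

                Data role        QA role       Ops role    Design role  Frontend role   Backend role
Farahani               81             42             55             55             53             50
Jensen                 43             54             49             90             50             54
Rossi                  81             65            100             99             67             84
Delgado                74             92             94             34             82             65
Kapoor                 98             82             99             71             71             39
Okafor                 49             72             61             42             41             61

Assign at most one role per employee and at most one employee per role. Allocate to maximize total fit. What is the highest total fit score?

This is a one-to-one assignment (maximum-weight bipartite matching).
Optimal: Farahani→Data role (81 pts), Jensen→Design role (90 pts), Rossi→Backend role (84 pts), Delgado→Frontend role (82 pts), Kapoor→Ops role (99 pts), Okafor→QA role (72 pts) — total 81+90+84+82+99+72 = 508 pts.
Max-entry greedy (repeatedly take the single best remaining cell) gives 494 pts, worse by 14.
Swapping Delgado↔Kapoor (Delgado→Ops role 94 pts, Kapoor→Frontend role 71 pts) loses 16.
Every other assignment is strictly worse.

Max total: 508 pts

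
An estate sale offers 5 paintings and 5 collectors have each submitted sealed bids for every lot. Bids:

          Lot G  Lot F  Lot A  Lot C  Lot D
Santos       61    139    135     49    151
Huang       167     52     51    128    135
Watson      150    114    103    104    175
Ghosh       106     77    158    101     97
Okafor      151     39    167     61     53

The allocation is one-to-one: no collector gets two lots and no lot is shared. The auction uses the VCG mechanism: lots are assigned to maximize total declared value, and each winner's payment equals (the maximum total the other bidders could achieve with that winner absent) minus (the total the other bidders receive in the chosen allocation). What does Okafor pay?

Efficient allocation: Santos→Lot F ($139), Huang→Lot C ($128), Watson→Lot D ($175), Ghosh→Lot A ($158), Okafor→Lot G ($151); total welfare W = $751.
Okafor receives Lot G at value $151, so the others get W − 151 = $600.
Without Okafor: best allocation of the remaining 4 bidders over all 5 lots is Santos→Lot F ($139), Huang→Lot G ($167), Watson→Lot D ($175), Ghosh→Lot A ($158), total $639.
VCG payment = (others' best without Okafor) − (others' welfare with Okafor) = 639 − 600 = $39.

Okafor pays $39.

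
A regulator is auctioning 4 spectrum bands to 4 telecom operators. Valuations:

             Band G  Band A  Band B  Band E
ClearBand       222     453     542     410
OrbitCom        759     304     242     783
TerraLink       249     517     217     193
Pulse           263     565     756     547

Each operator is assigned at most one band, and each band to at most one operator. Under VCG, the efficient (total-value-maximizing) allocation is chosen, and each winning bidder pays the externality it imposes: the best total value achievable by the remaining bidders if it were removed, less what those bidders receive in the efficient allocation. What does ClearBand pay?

ClearBand pays $24M.

Efficient allocation: ClearBand→Band E ($410M), OrbitCom→Band G ($759M), TerraLink→Band A ($517M), Pulse→Band B ($756M); total welfare W = $2442M.
ClearBand receives Band E at value $410M, so the others get W − 410 = $2032M.
Without ClearBand: best allocation of the remaining 3 bidders over all 4 bands is OrbitCom→Band E ($783M), TerraLink→Band A ($517M), Pulse→Band B ($756M), total $2056M.
VCG payment = (others' best without ClearBand) − (others' welfare with ClearBand) = 2056 − 2032 = $24M.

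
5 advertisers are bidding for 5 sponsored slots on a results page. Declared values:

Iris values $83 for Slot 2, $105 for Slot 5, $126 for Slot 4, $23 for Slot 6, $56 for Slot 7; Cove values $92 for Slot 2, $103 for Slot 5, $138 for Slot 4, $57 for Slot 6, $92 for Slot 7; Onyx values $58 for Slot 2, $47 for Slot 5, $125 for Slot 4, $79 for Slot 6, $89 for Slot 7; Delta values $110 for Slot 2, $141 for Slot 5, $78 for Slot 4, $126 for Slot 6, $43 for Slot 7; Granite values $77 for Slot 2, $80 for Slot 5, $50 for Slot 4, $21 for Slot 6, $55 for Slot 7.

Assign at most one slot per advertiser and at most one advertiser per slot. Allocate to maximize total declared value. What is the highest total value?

Maximum total: $535

Optimal: Iris→Slot 5 ($105), Cove→Slot 4 ($138), Onyx→Slot 7 ($89), Delta→Slot 6 ($126), Granite→Slot 2 ($77) — total 105+138+89+126+77 = $535.
Row-greedy (each advertiser in turn takes its best remaining slot) gives $521, worse by 14.
Next-best assignment: Iris→Slot 5, Cove→Slot 7, Onyx→Slot 4, Delta→Slot 6, Granite→Slot 2 = $525.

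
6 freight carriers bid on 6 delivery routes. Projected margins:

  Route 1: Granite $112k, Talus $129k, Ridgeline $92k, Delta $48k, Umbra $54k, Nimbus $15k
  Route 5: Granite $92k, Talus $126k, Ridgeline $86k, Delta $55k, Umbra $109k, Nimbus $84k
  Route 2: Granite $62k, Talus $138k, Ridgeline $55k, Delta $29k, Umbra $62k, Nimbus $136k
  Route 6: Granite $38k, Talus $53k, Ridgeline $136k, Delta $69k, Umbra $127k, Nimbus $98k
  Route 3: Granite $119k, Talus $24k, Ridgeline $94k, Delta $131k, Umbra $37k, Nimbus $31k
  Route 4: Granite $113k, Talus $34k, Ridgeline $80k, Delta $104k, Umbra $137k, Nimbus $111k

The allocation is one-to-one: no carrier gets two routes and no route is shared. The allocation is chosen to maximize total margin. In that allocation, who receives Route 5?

Talus receives Route 5.

This is a one-to-one assignment (maximum-weight bipartite matching).
Optimal: Granite→Route 1 ($112k), Talus→Route 5 ($126k), Ridgeline→Route 6 ($136k), Delta→Route 3 ($131k), Umbra→Route 4 ($137k), Nimbus→Route 2 ($136k) — total 112+126+136+131+137+136 = $778k.
Column-greedy (each route in turn goes to its best remaining carrier) gives $754k, worse by 24.
No other one-to-one assignment exceeds $778k.
Talus's own top route is Route 2 ($138k), but forcing Talus→Route 2 and reassigning the rest optimally gives only $738k — worse by 40.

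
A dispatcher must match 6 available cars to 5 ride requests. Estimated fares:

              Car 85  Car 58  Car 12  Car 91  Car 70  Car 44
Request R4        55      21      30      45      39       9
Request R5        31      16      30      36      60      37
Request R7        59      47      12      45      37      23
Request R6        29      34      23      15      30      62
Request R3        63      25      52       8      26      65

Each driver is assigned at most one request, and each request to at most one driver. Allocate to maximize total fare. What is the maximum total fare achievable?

Optimal: Car 91→Request R4 ($45), Car 70→Request R5 ($60), Car 85→Request R7 ($59), Car 44→Request R6 ($62), Car 12→Request R3 ($52) — total 45+60+59+62+52 = $278.
Row-greedy (each driver in turn takes its best remaining request) gives $206, worse by 72.
Every other assignment is strictly worse.

Maximum total: $278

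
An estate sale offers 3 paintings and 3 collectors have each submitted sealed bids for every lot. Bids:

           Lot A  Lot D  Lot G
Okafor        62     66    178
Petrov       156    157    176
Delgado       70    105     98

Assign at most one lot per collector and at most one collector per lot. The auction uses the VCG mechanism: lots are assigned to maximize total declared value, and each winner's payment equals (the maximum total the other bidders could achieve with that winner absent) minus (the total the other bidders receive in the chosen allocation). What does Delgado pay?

Efficient allocation: Okafor→Lot G ($178), Petrov→Lot A ($156), Delgado→Lot D ($105); total welfare W = $439.
Delgado receives Lot D at value $105, so the others get W − 105 = $334.
Without Delgado: best allocation of the remaining 2 bidders over all 3 lots is Okafor→Lot G ($178), Petrov→Lot D ($157), total $335.
VCG payment = (others' best without Delgado) − (others' welfare with Delgado) = 335 − 334 = $1.

Delgado pays $1.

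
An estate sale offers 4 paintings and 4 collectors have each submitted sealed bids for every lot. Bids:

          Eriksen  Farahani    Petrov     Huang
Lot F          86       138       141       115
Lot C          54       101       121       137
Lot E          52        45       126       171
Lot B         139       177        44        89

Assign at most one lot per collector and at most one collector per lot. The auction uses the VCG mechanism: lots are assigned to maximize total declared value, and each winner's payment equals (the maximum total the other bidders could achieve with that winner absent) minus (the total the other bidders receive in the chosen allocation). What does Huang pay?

Efficient allocation: Eriksen→Lot B ($139), Farahani→Lot F ($138), Petrov→Lot C ($121), Huang→Lot E ($171); total welfare W = $569.
Huang receives Lot E at value $171, so the others get W − 171 = $398.
Without Huang: best allocation of the remaining 3 bidders over all 4 lots is Eriksen→Lot B ($139), Farahani→Lot F ($138), Petrov→Lot E ($126), total $403.
VCG payment = (others' best without Huang) − (others' welfare with Huang) = 403 − 398 = $5.

Huang pays $5.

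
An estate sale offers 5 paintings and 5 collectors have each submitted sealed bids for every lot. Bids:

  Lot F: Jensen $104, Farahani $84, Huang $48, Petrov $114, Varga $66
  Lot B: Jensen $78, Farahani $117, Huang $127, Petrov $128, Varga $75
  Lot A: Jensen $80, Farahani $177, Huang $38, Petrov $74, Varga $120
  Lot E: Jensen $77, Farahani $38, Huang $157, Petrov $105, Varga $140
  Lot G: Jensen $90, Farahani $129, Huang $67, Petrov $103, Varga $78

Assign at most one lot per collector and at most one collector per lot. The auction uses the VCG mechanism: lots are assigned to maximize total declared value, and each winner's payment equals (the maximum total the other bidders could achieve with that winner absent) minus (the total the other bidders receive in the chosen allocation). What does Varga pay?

Efficient allocation: Jensen→Lot F ($104), Farahani→Lot A ($177), Huang→Lot B ($127), Petrov→Lot G ($103), Varga→Lot E ($140); total welfare W = $651.
Varga receives Lot E at value $140, so the others get W − 140 = $511.
Without Varga: best allocation of the remaining 4 bidders over all 5 lots is Jensen→Lot F ($104), Farahani→Lot A ($177), Huang→Lot E ($157), Petrov→Lot B ($128), total $566.
VCG payment = (others' best without Varga) − (others' welfare with Varga) = 566 − 511 = $55.

Varga pays $55.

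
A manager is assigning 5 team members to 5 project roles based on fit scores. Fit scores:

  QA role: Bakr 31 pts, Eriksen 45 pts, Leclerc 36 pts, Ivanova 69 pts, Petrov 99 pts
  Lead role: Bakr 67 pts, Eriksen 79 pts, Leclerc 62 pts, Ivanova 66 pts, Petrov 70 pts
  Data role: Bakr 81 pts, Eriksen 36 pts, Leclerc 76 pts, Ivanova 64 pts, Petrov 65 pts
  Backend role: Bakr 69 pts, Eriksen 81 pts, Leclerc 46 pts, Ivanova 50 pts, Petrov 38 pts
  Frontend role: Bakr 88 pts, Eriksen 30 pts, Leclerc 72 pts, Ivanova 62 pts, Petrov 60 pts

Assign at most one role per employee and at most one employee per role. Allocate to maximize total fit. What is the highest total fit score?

Optimal: Bakr→Frontend role (88 pts), Eriksen→Backend role (81 pts), Leclerc→Data role (76 pts), Ivanova→Lead role (66 pts), Petrov→QA role (99 pts) — total 88+81+76+66+99 = 410 pts.
Row-greedy (each employee in turn takes its best remaining role) gives 384 pts, worse by 26.
No other one-to-one assignment exceeds 410 pts.

Maximum total: 410 pts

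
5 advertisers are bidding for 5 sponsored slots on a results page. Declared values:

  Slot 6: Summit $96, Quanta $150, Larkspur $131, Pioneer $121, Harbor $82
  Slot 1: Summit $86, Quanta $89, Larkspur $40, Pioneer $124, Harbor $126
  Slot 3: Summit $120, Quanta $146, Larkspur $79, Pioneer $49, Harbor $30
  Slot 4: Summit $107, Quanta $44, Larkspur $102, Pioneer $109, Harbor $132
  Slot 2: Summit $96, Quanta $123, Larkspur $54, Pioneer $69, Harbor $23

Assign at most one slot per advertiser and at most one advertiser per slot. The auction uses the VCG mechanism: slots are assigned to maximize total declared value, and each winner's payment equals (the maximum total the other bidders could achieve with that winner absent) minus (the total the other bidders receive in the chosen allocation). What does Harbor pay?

Efficient allocation: Summit→Slot 3 ($120), Quanta→Slot 2 ($123), Larkspur→Slot 6 ($131), Pioneer→Slot 1 ($124), Harbor→Slot 4 ($132); total welfare W = $630.
Harbor receives Slot 4 at value $132, so the others get W − 132 = $498.
Without Harbor: best allocation of the remaining 4 bidders over all 5 slots is Summit→Slot 4 ($107), Quanta→Slot 3 ($146), Larkspur→Slot 6 ($131), Pioneer→Slot 1 ($124), total $508.
VCG payment = (others' best without Harbor) − (others' welfare with Harbor) = 508 − 498 = $10.

Harbor pays $10.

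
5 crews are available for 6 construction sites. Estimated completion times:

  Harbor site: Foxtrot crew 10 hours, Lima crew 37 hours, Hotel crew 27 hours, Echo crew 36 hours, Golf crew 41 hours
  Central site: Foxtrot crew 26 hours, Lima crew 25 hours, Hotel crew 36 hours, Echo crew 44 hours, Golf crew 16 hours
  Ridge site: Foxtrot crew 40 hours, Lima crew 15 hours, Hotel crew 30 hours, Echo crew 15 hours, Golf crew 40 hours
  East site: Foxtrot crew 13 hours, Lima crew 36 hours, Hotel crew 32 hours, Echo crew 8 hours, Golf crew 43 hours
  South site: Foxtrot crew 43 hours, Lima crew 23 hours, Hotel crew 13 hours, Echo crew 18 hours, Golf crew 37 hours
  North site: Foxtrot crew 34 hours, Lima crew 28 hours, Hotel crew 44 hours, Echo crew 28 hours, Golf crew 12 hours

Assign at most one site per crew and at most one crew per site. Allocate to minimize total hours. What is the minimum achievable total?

This is a one-to-one assignment (minimum-cost bipartite matching).
Optimal: Foxtrot crew→Harbor site (10 hours), Lima crew→Ridge site (15 hours), Hotel crew→South site (13 hours), Echo crew→East site (8 hours), Golf crew→North site (12 hours) — total 10+15+13+8+12 = 58 hours.
Column-greedy (each site in turn goes to its cheapest remaining crew) gives 62 hours, worse by 4.

Minimum total: 58 hours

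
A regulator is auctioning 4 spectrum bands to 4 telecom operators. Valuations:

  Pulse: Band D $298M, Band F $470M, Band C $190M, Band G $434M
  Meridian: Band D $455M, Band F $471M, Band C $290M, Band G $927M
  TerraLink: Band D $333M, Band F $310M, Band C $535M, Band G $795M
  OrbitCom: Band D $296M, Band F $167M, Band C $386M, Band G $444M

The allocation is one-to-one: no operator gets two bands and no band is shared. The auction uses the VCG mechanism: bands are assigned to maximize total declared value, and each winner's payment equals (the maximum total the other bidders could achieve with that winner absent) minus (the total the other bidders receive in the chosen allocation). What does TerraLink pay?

TerraLink pays $90M.

Efficient allocation: Pulse→Band F ($470M), Meridian→Band G ($927M), TerraLink→Band C ($535M), OrbitCom→Band D ($296M); total welfare W = $2228M.
TerraLink receives Band C at value $535M, so the others get W − 535 = $1693M.
Without TerraLink: best allocation of the remaining 3 bidders over all 4 bands is Pulse→Band F ($470M), Meridian→Band G ($927M), OrbitCom→Band C ($386M), total $1783M.
VCG payment = (others' best without TerraLink) − (others' welfare with TerraLink) = 1783 − 1693 = $90M.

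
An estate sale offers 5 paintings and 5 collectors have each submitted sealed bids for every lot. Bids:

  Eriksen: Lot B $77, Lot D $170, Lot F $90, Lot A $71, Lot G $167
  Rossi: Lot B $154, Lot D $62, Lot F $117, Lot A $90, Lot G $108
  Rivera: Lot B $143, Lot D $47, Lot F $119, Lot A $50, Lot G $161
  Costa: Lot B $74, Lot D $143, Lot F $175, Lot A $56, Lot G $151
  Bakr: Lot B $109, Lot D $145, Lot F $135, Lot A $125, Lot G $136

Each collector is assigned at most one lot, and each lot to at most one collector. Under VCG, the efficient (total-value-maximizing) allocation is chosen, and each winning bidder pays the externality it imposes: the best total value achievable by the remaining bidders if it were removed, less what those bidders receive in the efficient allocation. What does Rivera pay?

Efficient allocation: Eriksen→Lot D ($170), Rossi→Lot B ($154), Rivera→Lot G ($161), Costa→Lot F ($175), Bakr→Lot A ($125); total welfare W = $785.
Rivera receives Lot G at value $161, so the others get W − 161 = $624.
Without Rivera: best allocation of the remaining 4 bidders over all 5 lots is Eriksen→Lot G ($167), Rossi→Lot B ($154), Costa→Lot F ($175), Bakr→Lot D ($145), total $641.
VCG payment = (others' best without Rivera) − (others' welfare with Rivera) = 641 − 624 = $17.

Rivera pays $17.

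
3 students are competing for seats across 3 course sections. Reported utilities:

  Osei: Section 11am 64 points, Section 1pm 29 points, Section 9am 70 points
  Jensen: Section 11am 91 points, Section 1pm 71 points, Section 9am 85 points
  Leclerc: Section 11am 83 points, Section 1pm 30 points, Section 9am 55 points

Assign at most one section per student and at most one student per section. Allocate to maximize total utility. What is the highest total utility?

Maximum total: 224 points

This is a one-to-one assignment (maximum-weight bipartite matching).
Optimal: Osei→Section 9am (70 points), Jensen→Section 1pm (71 points), Leclerc→Section 11am (83 points) — total 70+71+83 = 224 points.
Max-entry greedy (repeatedly take the single best remaining cell) gives 191 points, worse by 33.
Swapping Leclerc↔Osei (Leclerc→Section 9am 55 points, Osei→Section 11am 64 points) loses 34.
No other one-to-one assignment exceeds 224 points.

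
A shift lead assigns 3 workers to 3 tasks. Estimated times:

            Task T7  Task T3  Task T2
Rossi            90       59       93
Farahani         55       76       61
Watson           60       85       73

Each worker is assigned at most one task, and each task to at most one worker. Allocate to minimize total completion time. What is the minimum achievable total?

Optimal: Rossi→Task T3 (59 min), Farahani→Task T2 (61 min), Watson→Task T7 (60 min) — total 59+61+60 = 180 min.
Next-best assignment: Rossi→Task T3, Farahani→Task T7, Watson→Task T2 = 187 min.

Min total: 180 min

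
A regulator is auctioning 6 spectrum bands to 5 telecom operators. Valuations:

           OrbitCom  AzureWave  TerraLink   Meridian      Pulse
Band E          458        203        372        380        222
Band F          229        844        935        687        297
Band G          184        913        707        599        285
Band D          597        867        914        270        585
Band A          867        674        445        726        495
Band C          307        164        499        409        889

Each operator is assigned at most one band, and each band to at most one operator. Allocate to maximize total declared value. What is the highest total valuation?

Optimal: OrbitCom→Band A ($867M), AzureWave→Band G ($913M), TerraLink→Band D ($914M), Meridian→Band F ($687M), Pulse→Band C ($889M) — total 867+913+914+687+889 = $4270M.
Column-greedy (each band in turn goes to its best remaining operator) gives $3617M, worse by 653.
Next-best assignment: OrbitCom→Band A, AzureWave→Band D, TerraLink→Band F, Meridian→Band G, Pulse→Band C = $4157M.
Swapping TerraLink↔Meridian (TerraLink→Band F $935M, Meridian→Band D $270M) loses 396.
Every other assignment is strictly worse.

Maximum total: $4270M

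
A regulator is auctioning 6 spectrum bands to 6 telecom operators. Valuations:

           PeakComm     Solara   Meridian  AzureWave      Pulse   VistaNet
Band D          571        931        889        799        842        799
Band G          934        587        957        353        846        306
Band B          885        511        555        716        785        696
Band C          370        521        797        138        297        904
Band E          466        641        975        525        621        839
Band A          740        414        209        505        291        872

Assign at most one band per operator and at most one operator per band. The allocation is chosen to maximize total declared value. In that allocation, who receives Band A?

PeakComm receives Band A.

This is a one-to-one assignment (maximum-weight bipartite matching).
Optimal: PeakComm→Band A ($740M), Solara→Band D ($931M), Meridian→Band E ($975M), AzureWave→Band B ($716M), Pulse→Band G ($846M), VistaNet→Band C ($904M) — total 740+931+975+716+846+904 = $5112M.
Column-greedy (each band in turn goes to its best remaining operator) gives $4803M, worse by 309.
Every other assignment is strictly worse.
PeakComm's own top band is Band G ($934M), but forcing PeakComm→Band G and reassigning the rest optimally gives only $5034M — worse by 78.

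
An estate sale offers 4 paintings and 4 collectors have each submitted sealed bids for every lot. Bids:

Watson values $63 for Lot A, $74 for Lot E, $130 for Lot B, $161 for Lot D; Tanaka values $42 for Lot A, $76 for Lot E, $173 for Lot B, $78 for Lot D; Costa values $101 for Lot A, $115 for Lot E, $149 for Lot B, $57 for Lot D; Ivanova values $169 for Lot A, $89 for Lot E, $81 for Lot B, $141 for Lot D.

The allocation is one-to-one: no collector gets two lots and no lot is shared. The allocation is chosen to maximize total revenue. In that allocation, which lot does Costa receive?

Optimal: Watson→Lot D ($161), Tanaka→Lot B ($173), Costa→Lot E ($115), Ivanova→Lot A ($169) — total 161+173+115+169 = $618.
Next-best assignment: Watson→Lot D, Tanaka→Lot E, Costa→Lot B, Ivanova→Lot A = $555.
Every other assignment is strictly worse.
Costa's own top lot is Lot B ($149), but forcing Costa→Lot B and reassigning the rest optimally gives only $555 — worse by 63.

Costa receives Lot E.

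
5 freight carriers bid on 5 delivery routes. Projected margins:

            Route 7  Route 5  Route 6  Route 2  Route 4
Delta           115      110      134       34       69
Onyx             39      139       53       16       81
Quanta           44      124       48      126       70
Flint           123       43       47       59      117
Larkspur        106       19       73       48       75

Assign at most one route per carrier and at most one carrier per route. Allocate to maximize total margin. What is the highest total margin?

Max total: $622k

This is the linear assignment problem.
Optimal: Delta→Route 6 ($134k), Onyx→Route 5 ($139k), Quanta→Route 2 ($126k), Flint→Route 4 ($117k), Larkspur→Route 7 ($106k) — total 134+139+126+117+106 = $622k.
Row-greedy (each carrier in turn takes its best remaining route) gives $597k, worse by 25.
Next-best assignment: Delta→Route 6, Onyx→Route 5, Quanta→Route 2, Flint→Route 7, Larkspur→Route 4 = $597k.
Checked against all permutations: $622k is optimal.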